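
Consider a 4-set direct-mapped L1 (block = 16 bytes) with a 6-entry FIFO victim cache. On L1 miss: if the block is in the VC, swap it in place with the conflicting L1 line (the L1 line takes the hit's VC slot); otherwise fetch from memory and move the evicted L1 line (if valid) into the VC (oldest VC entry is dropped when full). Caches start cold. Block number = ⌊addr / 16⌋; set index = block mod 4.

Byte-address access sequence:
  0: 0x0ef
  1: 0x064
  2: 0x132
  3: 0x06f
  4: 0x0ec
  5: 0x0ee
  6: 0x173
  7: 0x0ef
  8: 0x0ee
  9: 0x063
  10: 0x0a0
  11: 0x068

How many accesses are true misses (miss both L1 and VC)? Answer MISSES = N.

  [0] addr=0xef blk=14 s=2: MISS | VC []
  [1] addr=0x64 blk=6 s=2: MISS | VC [14]
  [2] addr=0x132 blk=19 s=3: MISS | VC [14]
  [3] addr=0x6f blk=6 s=2: L1-HIT | VC [14]
  [4] addr=0xec blk=14 s=2: VC-HIT | VC [6]
  [5] addr=0xee blk=14 s=2: L1-HIT | VC [6]
  [6] addr=0x173 blk=23 s=3: MISS | VC [6, 19]
  [7] addr=0xef blk=14 s=2: L1-HIT | VC [6, 19]
  [8] addr=0xee blk=14 s=2: L1-HIT | VC [6, 19]
  [9] addr=0x63 blk=6 s=2: VC-HIT | VC [14, 19]
  [10] addr=0xa0 blk=10 s=2: MISS | VC [14, 19, 6]
  [11] addr=0x68 blk=6 s=2: VC-HIT | VC [14, 19, 10]

MISSES = 5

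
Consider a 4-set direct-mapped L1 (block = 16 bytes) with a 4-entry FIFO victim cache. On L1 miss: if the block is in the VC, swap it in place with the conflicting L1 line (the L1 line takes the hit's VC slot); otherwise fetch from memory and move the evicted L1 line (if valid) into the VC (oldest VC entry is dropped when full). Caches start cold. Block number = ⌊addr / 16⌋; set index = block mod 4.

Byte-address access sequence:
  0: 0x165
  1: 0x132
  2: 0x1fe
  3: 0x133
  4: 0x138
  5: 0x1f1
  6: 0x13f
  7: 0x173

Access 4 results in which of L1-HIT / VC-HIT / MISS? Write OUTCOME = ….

OUTCOME = L1-HIT

  [0] addr=0x165 blk=22 s=2: MISS | VC []
  [1] addr=0x132 blk=19 s=3: MISS | VC []
  [2] addr=0x1fe blk=31 s=3: MISS | VC [19]
  [3] addr=0x133 blk=19 s=3: VC-HIT | VC [31]
  [4] addr=0x138 blk=19 s=3: L1-HIT | VC [31]
  [5] addr=0x1f1 blk=31 s=3: VC-HIT | VC [19]
  [6] addr=0x13f blk=19 s=3: VC-HIT | VC [31]
  [7] addr=0x173 blk=23 s=3: MISS | VC [31, 19]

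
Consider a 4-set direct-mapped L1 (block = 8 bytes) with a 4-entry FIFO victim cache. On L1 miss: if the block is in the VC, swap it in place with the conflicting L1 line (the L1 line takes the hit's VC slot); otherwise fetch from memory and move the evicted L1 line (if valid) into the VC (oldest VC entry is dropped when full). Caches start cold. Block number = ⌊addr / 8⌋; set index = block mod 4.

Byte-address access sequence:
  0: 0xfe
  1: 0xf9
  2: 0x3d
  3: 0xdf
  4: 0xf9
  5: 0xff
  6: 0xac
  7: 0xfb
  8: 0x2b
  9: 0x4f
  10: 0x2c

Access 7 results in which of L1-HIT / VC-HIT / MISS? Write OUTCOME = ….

#0 0xfe→b31/s3 MISS; vc=[]
#1 0xf9→b31/s3 L1-HIT; vc=[]
#2 0x3d→b7/s3 MISS; vc=[31]
#3 0xdf→b27/s3 MISS; vc=[31,7]
#4 0xf9→b31/s3 VC-HIT; vc=[27,7]
#5 0xff→b31/s3 L1-HIT; vc=[27,7]
#6 0xac→b21/s1 MISS; vc=[27,7]
#7 0xfb→b31/s3 L1-HIT; vc=[27,7]
#8 0x2b→b5/s1 MISS; vc=[27,7,21]
#9 0x4f→b9/s1 MISS; vc=[27,7,21,5]
#10 0x2c→b5/s1 VC-HIT; vc=[27,7,21,9]

OUTCOME = L1-HIT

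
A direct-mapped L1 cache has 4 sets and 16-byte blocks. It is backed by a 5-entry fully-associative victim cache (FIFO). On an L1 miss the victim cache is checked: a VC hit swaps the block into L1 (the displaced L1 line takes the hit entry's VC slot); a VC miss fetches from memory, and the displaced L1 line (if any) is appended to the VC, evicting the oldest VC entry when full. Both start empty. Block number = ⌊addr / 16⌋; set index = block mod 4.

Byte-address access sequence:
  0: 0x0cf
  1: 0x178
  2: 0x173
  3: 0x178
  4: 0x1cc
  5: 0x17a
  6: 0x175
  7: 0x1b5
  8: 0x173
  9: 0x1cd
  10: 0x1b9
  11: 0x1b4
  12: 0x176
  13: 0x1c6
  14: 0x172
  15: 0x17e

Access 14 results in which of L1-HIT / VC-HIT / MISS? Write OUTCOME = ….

OUTCOME = L1-HIT

#0 0xcf→b12/s0 MISS; vc=[]
#1 0x178→b23/s3 MISS; vc=[]
#2 0x173→b23/s3 L1-HIT; vc=[]
#3 0x178→b23/s3 L1-HIT; vc=[]
#4 0x1cc→b28/s0 MISS; vc=[12]
#5 0x17a→b23/s3 L1-HIT; vc=[12]
#6 0x175→b23/s3 L1-HIT; vc=[12]
#7 0x1b5→b27/s3 MISS; vc=[12,23]
#8 0x173→b23/s3 VC-HIT; vc=[12,27]
#9 0x1cd→b28/s0 L1-HIT; vc=[12,27]
#10 0x1b9→b27/s3 VC-HIT; vc=[12,23]
#11 0x1b4→b27/s3 L1-HIT; vc=[12,23]
#12 0x176→b23/s3 VC-HIT; vc=[12,27]
#13 0x1c6→b28/s0 L1-HIT; vc=[12,27]
#14 0x172→b23/s3 L1-HIT; vc=[12,27]
#15 0x17e→b23/s3 L1-HIT; vc=[12,27]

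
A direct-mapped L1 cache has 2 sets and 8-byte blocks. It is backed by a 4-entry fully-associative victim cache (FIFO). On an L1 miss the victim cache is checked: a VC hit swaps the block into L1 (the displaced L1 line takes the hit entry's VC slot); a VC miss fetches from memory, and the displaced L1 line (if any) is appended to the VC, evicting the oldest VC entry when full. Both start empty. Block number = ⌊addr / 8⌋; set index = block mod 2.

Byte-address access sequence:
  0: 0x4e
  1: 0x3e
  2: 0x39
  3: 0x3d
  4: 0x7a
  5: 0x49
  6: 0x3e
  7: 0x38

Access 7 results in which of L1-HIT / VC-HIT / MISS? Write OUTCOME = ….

0: 0x4e (blk 9, set 1) → MISS  vc=[]
1: 0x3e (blk 7, set 1) → MISS  vc=[9]
2: 0x39 (blk 7, set 1) → L1-HIT  vc=[9]
3: 0x3d (blk 7, set 1) → L1-HIT  vc=[9]
4: 0x7a (blk 15, set 1) → MISS  vc=[9, 7]
5: 0x49 (blk 9, set 1) → VC-HIT  vc=[15, 7]
6: 0x3e (blk 7, set 1) → VC-HIT  vc=[15, 9]
7: 0x38 (blk 7, set 1) → L1-HIT  vc=[15, 9]

OUTCOME = L1-HIT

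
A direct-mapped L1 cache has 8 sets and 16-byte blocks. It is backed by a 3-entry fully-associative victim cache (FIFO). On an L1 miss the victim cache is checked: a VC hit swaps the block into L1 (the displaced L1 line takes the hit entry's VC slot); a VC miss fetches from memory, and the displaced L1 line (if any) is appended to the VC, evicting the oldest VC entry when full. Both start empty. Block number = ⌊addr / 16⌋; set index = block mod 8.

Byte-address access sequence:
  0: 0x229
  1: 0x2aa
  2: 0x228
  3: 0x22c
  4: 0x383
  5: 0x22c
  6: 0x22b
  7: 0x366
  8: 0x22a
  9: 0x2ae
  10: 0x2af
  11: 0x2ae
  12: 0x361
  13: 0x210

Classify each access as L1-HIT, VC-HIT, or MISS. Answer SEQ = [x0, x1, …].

#0 0x229→b34/s2 MISS; vc=[]
#1 0x2aa→b42/s2 MISS; vc=[34]
#2 0x228→b34/s2 VC-HIT; vc=[42]
#3 0x22c→b34/s2 L1-HIT; vc=[42]
#4 0x383→b56/s0 MISS; vc=[42]
#5 0x22c→b34/s2 L1-HIT; vc=[42]
#6 0x22b→b34/s2 L1-HIT; vc=[42]
#7 0x366→b54/s6 MISS; vc=[42]
#8 0x22a→b34/s2 L1-HIT; vc=[42]
#9 0x2ae→b42/s2 VC-HIT; vc=[34]
#10 0x2af→b42/s2 L1-HIT; vc=[34]
#11 0x2ae→b42/s2 L1-HIT; vc=[34]
#12 0x361→b54/s6 L1-HIT; vc=[34]
#13 0x210→b33/s1 MISS; vc=[34]

SEQ = [MISS, MISS, VC-HIT, L1-HIT, MISS, L1-HIT, L1-HIT, MISS, L1-HIT, VC-HIT, L1-HIT, L1-HIT, L1-HIT, MISS]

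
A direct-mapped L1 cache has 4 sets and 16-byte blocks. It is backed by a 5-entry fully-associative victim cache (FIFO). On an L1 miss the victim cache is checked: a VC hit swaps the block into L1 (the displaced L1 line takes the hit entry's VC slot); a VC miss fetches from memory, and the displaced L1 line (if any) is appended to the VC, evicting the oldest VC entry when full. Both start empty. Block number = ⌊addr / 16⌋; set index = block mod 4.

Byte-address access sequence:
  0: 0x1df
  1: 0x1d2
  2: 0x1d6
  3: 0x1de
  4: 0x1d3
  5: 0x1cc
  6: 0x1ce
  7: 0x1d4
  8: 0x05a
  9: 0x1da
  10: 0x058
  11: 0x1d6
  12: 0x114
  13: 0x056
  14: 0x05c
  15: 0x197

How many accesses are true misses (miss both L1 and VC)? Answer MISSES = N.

#0 0x1df→b29/s1 MISS; vc=[]
#1 0x1d2→b29/s1 L1-HIT; vc=[]
#2 0x1d6→b29/s1 L1-HIT; vc=[]
#3 0x1de→b29/s1 L1-HIT; vc=[]
#4 0x1d3→b29/s1 L1-HIT; vc=[]
#5 0x1cc→b28/s0 MISS; vc=[]
#6 0x1ce→b28/s0 L1-HIT; vc=[]
#7 0x1d4→b29/s1 L1-HIT; vc=[]
#8 0x5a→b5/s1 MISS; vc=[29]
#9 0x1da→b29/s1 VC-HIT; vc=[5]
#10 0x58→b5/s1 VC-HIT; vc=[29]
#11 0x1d6→b29/s1 VC-HIT; vc=[5]
#12 0x114→b17/s1 MISS; vc=[5,29]
#13 0x56→b5/s1 VC-HIT; vc=[17,29]
#14 0x5c→b5/s1 L1-HIT; vc=[17,29]
#15 0x197→b25/s1 MISS; vc=[17,29,5]

MISSES = 5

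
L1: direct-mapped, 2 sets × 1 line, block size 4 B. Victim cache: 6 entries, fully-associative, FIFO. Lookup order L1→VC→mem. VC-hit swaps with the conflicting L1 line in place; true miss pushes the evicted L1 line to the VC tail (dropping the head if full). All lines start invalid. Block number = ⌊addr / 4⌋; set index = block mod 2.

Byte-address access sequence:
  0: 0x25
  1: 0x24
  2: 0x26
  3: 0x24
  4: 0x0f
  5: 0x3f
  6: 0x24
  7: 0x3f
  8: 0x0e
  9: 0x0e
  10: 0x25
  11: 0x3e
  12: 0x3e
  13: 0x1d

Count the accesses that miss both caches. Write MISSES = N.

#0 0x25→b9/s1 MISS; vc=[]
#1 0x24→b9/s1 L1-HIT; vc=[]
#2 0x26→b9/s1 L1-HIT; vc=[]
#3 0x24→b9/s1 L1-HIT; vc=[]
#4 0xf→b3/s1 MISS; vc=[9]
#5 0x3f→b15/s1 MISS; vc=[9,3]
#6 0x24→b9/s1 VC-HIT; vc=[15,3]
#7 0x3f→b15/s1 VC-HIT; vc=[9,3]
#8 0xe→b3/s1 VC-HIT; vc=[9,15]
#9 0xe→b3/s1 L1-HIT; vc=[9,15]
#10 0x25→b9/s1 VC-HIT; vc=[3,15]
#11 0x3e→b15/s1 VC-HIT; vc=[3,9]
#12 0x3e→b15/s1 L1-HIT; vc=[3,9]
#13 0x1d→b7/s1 MISS; vc=[3,9,15]

MISSES = 4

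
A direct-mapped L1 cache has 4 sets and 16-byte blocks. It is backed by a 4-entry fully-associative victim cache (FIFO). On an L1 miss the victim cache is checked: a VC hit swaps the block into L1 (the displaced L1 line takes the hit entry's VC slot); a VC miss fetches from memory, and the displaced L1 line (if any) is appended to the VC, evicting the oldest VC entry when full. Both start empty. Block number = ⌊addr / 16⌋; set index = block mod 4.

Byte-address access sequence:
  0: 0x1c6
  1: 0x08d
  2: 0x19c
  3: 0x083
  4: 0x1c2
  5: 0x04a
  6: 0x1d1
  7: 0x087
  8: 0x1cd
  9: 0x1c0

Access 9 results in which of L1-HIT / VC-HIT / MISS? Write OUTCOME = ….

OUTCOME = L1-HIT

0: 0x1c6 (blk 28, set 0) → MISS  vc=[]
1: 0x8d (blk 8, set 0) → MISS  vc=[28]
2: 0x19c (blk 25, set 1) → MISS  vc=[28]
3: 0x83 (blk 8, set 0) → L1-HIT  vc=[28]
4: 0x1c2 (blk 28, set 0) → VC-HIT  vc=[8]
5: 0x4a (blk 4, set 0) → MISS  vc=[8, 28]
6: 0x1d1 (blk 29, set 1) → MISS  vc=[8, 28, 25]
7: 0x87 (blk 8, set 0) → VC-HIT  vc=[4, 28, 25]
8: 0x1cd (blk 28, set 0) → VC-HIT  vc=[4, 8, 25]
9: 0x1c0 (blk 28, set 0) → L1-HIT  vc=[4, 8, 25]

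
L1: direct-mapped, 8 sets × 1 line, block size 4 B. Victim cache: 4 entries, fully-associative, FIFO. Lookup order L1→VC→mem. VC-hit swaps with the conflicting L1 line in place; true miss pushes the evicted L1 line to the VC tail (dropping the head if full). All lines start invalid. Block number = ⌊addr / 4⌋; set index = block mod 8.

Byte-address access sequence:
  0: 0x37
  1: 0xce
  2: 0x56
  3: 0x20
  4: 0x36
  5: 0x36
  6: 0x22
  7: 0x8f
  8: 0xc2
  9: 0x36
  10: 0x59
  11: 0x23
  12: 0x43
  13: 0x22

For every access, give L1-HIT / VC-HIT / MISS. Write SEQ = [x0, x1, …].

  [0] addr=0x37 blk=13 s=5: MISS | VC []
  [1] addr=0xce blk=51 s=3: MISS | VC []
  [2] addr=0x56 blk=21 s=5: MISS | VC [13]
  [3] addr=0x20 blk=8 s=0: MISS | VC [13]
  [4] addr=0x36 blk=13 s=5: VC-HIT | VC [21]
  [5] addr=0x36 blk=13 s=5: L1-HIT | VC [21]
  [6] addr=0x22 blk=8 s=0: L1-HIT | VC [21]
  [7] addr=0x8f blk=35 s=3: MISS | VC [21, 51]
  [8] addr=0xc2 blk=48 s=0: MISS | VC [21, 51, 8]
  [9] addr=0x36 blk=13 s=5: L1-HIT | VC [21, 51, 8]
  [10] addr=0x59 blk=22 s=6: MISS | VC [21, 51, 8]
  [11] addr=0x23 blk=8 s=0: VC-HIT | VC [21, 51, 48]
  [12] addr=0x43 blk=16 s=0: MISS | VC [21, 51, 48, 8]
  [13] addr=0x22 blk=8 s=0: VC-HIT | VC [21, 51, 48, 16]

SEQ = [MISS, MISS, MISS, MISS, VC-HIT, L1-HIT, L1-HIT, MISS, MISS, L1-HIT, MISS, VC-HIT, MISS, VC-HIT]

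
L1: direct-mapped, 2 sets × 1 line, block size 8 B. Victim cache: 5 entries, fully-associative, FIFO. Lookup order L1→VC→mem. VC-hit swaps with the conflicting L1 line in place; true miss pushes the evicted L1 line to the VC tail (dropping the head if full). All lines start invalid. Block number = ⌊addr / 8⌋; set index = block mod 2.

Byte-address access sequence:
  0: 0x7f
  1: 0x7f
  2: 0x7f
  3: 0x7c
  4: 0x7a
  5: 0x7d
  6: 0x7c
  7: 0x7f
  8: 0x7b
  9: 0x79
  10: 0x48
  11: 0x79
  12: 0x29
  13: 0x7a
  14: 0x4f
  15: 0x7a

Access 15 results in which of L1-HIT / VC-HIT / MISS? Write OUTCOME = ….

OUTCOME = VC-HIT

  [0] addr=0x7f blk=15 s=1: MISS | VC []
  [1] addr=0x7f blk=15 s=1: L1-HIT | VC []
  [2] addr=0x7f blk=15 s=1: L1-HIT | VC []
  [3] addr=0x7c blk=15 s=1: L1-HIT | VC []
  [4] addr=0x7a blk=15 s=1: L1-HIT | VC []
  [5] addr=0x7d blk=15 s=1: L1-HIT | VC []
  [6] addr=0x7c blk=15 s=1: L1-HIT | VC []
  [7] addr=0x7f blk=15 s=1: L1-HIT | VC []
  [8] addr=0x7b blk=15 s=1: L1-HIT | VC []
  [9] addr=0x79 blk=15 s=1: L1-HIT | VC []
  [10] addr=0x48 blk=9 s=1: MISS | VC [15]
  [11] addr=0x79 blk=15 s=1: VC-HIT | VC [9]
  [12] addr=0x29 blk=5 s=1: MISS | VC [9, 15]
  [13] addr=0x7a blk=15 s=1: VC-HIT | VC [9, 5]
  [14] addr=0x4f blk=9 s=1: VC-HIT | VC [15, 5]
  [15] addr=0x7a blk=15 s=1: VC-HIT | VC [9, 5]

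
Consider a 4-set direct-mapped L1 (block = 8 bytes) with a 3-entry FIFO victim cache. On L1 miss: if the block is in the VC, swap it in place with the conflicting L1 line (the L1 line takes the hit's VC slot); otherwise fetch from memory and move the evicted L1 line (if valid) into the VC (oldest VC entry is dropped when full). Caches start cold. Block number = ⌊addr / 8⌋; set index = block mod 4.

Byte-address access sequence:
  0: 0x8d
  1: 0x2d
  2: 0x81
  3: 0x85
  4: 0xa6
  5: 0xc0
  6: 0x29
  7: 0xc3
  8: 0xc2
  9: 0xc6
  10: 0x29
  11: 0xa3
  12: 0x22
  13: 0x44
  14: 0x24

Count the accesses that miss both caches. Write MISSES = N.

MISSES = 7

0: 0x8d (blk 17, set 1) → MISS  vc=[]
1: 0x2d (blk 5, set 1) → MISS  vc=[17]
2: 0x81 (blk 16, set 0) → MISS  vc=[17]
3: 0x85 (blk 16, set 0) → L1-HIT  vc=[17]
4: 0xa6 (blk 20, set 0) → MISS  vc=[17, 16]
5: 0xc0 (blk 24, set 0) → MISS  vc=[17, 16, 20]
6: 0x29 (blk 5, set 1) → L1-HIT  vc=[17, 16, 20]
7: 0xc3 (blk 24, set 0) → L1-HIT  vc=[17, 16, 20]
8: 0xc2 (blk 24, set 0) → L1-HIT  vc=[17, 16, 20]
9: 0xc6 (blk 24, set 0) → L1-HIT  vc=[17, 16, 20]
10: 0x29 (blk 5, set 1) → L1-HIT  vc=[17, 16, 20]
11: 0xa3 (blk 20, set 0) → VC-HIT  vc=[17, 16, 24]
12: 0x22 (blk 4, set 0) → MISS  vc=[16, 24, 20]
13: 0x44 (blk 8, set 0) → MISS  vc=[24, 20, 4]
14: 0x24 (blk 4, set 0) → VC-HIT  vc=[24, 20, 8]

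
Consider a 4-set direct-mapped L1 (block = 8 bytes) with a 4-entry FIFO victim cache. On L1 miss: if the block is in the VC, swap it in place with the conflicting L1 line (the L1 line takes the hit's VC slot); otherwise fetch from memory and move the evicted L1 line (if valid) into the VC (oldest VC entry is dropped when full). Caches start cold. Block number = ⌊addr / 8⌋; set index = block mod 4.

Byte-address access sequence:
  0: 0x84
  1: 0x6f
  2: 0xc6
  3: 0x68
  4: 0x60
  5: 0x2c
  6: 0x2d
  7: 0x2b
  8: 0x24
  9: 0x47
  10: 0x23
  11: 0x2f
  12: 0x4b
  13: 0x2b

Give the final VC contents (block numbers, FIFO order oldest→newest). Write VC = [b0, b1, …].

VC = [13, 12, 8, 9]

#0 0x84→b16/s0 MISS; vc=[]
#1 0x6f→b13/s1 MISS; vc=[]
#2 0xc6→b24/s0 MISS; vc=[16]
#3 0x68→b13/s1 L1-HIT; vc=[16]
#4 0x60→b12/s0 MISS; vc=[16,24]
#5 0x2c→b5/s1 MISS; vc=[16,24,13]
#6 0x2d→b5/s1 L1-HIT; vc=[16,24,13]
#7 0x2b→b5/s1 L1-HIT; vc=[16,24,13]
#8 0x24→b4/s0 MISS; vc=[16,24,13,12]
#9 0x47→b8/s0 MISS; vc=[24,13,12,4]
#10 0x23→b4/s0 VC-HIT; vc=[24,13,12,8]
#11 0x2f→b5/s1 L1-HIT; vc=[24,13,12,8]
#12 0x4b→b9/s1 MISS; vc=[13,12,8,5]
#13 0x2b→b5/s1 VC-HIT; vc=[13,12,8,9]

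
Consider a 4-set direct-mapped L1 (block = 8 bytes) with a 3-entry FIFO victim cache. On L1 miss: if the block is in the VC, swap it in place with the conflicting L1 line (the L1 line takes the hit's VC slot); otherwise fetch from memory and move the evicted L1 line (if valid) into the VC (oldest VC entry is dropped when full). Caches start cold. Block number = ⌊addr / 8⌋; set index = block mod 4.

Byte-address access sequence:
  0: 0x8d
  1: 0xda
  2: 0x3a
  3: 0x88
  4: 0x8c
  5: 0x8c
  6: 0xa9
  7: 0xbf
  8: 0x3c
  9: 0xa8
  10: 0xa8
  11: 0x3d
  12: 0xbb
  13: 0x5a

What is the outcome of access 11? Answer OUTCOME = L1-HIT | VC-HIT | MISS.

OUTCOME = L1-HIT

#0 0x8d→b17/s1 MISS; vc=[]
#1 0xda→b27/s3 MISS; vc=[]
#2 0x3a→b7/s3 MISS; vc=[27]
#3 0x88→b17/s1 L1-HIT; vc=[27]
#4 0x8c→b17/s1 L1-HIT; vc=[27]
#5 0x8c→b17/s1 L1-HIT; vc=[27]
#6 0xa9→b21/s1 MISS; vc=[27,17]
#7 0xbf→b23/s3 MISS; vc=[27,17,7]
#8 0x3c→b7/s3 VC-HIT; vc=[27,17,23]
#9 0xa8→b21/s1 L1-HIT; vc=[27,17,23]
#10 0xa8→b21/s1 L1-HIT; vc=[27,17,23]
#11 0x3d→b7/s3 L1-HIT; vc=[27,17,23]
#12 0xbb→b23/s3 VC-HIT; vc=[27,17,7]
#13 0x5a→b11/s3 MISS; vc=[17,7,23]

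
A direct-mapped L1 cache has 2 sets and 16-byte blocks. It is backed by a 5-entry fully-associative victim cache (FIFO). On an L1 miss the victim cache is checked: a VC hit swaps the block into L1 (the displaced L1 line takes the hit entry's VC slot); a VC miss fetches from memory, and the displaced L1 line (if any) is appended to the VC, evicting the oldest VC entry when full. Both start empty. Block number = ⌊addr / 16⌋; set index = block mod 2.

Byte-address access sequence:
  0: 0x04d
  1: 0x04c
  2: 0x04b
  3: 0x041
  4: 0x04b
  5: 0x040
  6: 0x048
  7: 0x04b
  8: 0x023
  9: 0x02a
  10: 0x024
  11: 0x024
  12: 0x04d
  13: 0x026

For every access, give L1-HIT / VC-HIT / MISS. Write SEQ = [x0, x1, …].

SEQ = [MISS, L1-HIT, L1-HIT, L1-HIT, L1-HIT, L1-HIT, L1-HIT, L1-HIT, MISS, L1-HIT, L1-HIT, L1-HIT, VC-HIT, VC-HIT]

0: 0x4d (blk 4, set 0) → MISS  vc=[]
1: 0x4c (blk 4, set 0) → L1-HIT  vc=[]
2: 0x4b (blk 4, set 0) → L1-HIT  vc=[]
3: 0x41 (blk 4, set 0) → L1-HIT  vc=[]
4: 0x4b (blk 4, set 0) → L1-HIT  vc=[]
5: 0x40 (blk 4, set 0) → L1-HIT  vc=[]
6: 0x48 (blk 4, set 0) → L1-HIT  vc=[]
7: 0x4b (blk 4, set 0) → L1-HIT  vc=[]
8: 0x23 (blk 2, set 0) → MISS  vc=[4]
9: 0x2a (blk 2, set 0) → L1-HIT  vc=[4]
10: 0x24 (blk 2, set 0) → L1-HIT  vc=[4]
11: 0x24 (blk 2, set 0) → L1-HIT  vc=[4]
12: 0x4d (blk 4, set 0) → VC-HIT  vc=[2]
13: 0x26 (blk 2, set 0) → VC-HIT  vc=[4]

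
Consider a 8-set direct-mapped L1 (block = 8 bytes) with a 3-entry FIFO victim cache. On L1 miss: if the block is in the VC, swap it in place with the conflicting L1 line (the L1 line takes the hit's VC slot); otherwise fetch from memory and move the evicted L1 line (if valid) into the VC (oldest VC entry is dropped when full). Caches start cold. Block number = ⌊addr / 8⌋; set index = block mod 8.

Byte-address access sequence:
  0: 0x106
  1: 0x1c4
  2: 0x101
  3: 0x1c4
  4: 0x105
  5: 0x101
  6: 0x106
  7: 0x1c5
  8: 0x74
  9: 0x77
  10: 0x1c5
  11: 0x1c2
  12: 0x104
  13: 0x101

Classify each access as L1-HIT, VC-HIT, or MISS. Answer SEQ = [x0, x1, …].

  [0] addr=0x106 blk=32 s=0: MISS | VC []
  [1] addr=0x1c4 blk=56 s=0: MISS | VC [32]
  [2] addr=0x101 blk=32 s=0: VC-HIT | VC [56]
  [3] addr=0x1c4 blk=56 s=0: VC-HIT | VC [32]
  [4] addr=0x105 blk=32 s=0: VC-HIT | VC [56]
  [5] addr=0x101 blk=32 s=0: L1-HIT | VC [56]
  [6] addr=0x106 blk=32 s=0: L1-HIT | VC [56]
  [7] addr=0x1c5 blk=56 s=0: VC-HIT | VC [32]
  [8] addr=0x74 blk=14 s=6: MISS | VC [32]
  [9] addr=0x77 blk=14 s=6: L1-HIT | VC [32]
  [10] addr=0x1c5 blk=56 s=0: L1-HIT | VC [32]
  [11] addr=0x1c2 blk=56 s=0: L1-HIT | VC [32]
  [12] addr=0x104 blk=32 s=0: VC-HIT | VC [56]
  [13] addr=0x101 blk=32 s=0: L1-HIT | VC [56]

SEQ = [MISS, MISS, VC-HIT, VC-HIT, VC-HIT, L1-HIT, L1-HIT, VC-HIT, MISS, L1-HIT, L1-HIT, L1-HIT, VC-HIT, L1-HIT]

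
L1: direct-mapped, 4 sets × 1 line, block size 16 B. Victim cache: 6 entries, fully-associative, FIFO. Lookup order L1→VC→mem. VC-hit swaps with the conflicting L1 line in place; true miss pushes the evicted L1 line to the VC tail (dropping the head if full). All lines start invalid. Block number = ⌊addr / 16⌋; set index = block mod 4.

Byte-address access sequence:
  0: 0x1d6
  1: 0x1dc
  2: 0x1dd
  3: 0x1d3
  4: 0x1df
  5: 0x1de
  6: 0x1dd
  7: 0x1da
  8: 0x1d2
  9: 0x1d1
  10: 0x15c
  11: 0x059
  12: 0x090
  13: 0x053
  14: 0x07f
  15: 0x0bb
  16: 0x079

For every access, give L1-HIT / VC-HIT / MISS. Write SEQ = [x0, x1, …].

0: 0x1d6 (blk 29, set 1) → MISS  vc=[]
1: 0x1dc (blk 29, set 1) → L1-HIT  vc=[]
2: 0x1dd (blk 29, set 1) → L1-HIT  vc=[]
3: 0x1d3 (blk 29, set 1) → L1-HIT  vc=[]
4: 0x1df (blk 29, set 1) → L1-HIT  vc=[]
5: 0x1de (blk 29, set 1) → L1-HIT  vc=[]
6: 0x1dd (blk 29, set 1) → L1-HIT  vc=[]
7: 0x1da (blk 29, set 1) → L1-HIT  vc=[]
8: 0x1d2 (blk 29, set 1) → L1-HIT  vc=[]
9: 0x1d1 (blk 29, set 1) → L1-HIT  vc=[]
10: 0x15c (blk 21, set 1) → MISS  vc=[29]
11: 0x59 (blk 5, set 1) → MISS  vc=[29, 21]
12: 0x90 (blk 9, set 1) → MISS  vc=[29, 21, 5]
13: 0x53 (blk 5, set 1) → VC-HIT  vc=[29, 21, 9]
14: 0x7f (blk 7, set 3) → MISS  vc=[29, 21, 9]
15: 0xbb (blk 11, set 3) → MISS  vc=[29, 21, 9, 7]
16: 0x79 (blk 7, set 3) → VC-HIT  vc=[29, 21, 9, 11]

SEQ = [MISS, L1-HIT, L1-HIT, L1-HIT, L1-HIT, L1-HIT, L1-HIT, L1-HIT, L1-HIT, L1-HIT, MISS, MISS, MISS, VC-HIT, MISS, MISS, VC-HIT]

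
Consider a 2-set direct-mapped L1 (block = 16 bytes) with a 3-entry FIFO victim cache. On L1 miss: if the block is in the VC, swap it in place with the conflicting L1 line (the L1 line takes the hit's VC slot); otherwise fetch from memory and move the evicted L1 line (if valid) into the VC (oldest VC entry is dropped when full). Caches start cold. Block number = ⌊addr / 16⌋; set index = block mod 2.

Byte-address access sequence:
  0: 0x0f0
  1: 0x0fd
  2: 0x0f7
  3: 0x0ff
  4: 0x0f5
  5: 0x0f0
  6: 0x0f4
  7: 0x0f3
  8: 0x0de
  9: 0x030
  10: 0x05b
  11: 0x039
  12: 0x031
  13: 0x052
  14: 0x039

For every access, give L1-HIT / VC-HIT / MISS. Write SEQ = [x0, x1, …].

SEQ = [MISS, L1-HIT, L1-HIT, L1-HIT, L1-HIT, L1-HIT, L1-HIT, L1-HIT, MISS, MISS, MISS, VC-HIT, L1-HIT, VC-HIT, VC-HIT]

  [0] addr=0xf0 blk=15 s=1: MISS | VC []
  [1] addr=0xfd blk=15 s=1: L1-HIT | VC []
  [2] addr=0xf7 blk=15 s=1: L1-HIT | VC []
  [3] addr=0xff blk=15 s=1: L1-HIT | VC []
  [4] addr=0xf5 blk=15 s=1: L1-HIT | VC []
  [5] addr=0xf0 blk=15 s=1: L1-HIT | VC []
  [6] addr=0xf4 blk=15 s=1: L1-HIT | VC []
  [7] addr=0xf3 blk=15 s=1: L1-HIT | VC []
  [8] addr=0xde blk=13 s=1: MISS | VC [15]
  [9] addr=0x30 blk=3 s=1: MISS | VC [15, 13]
  [10] addr=0x5b blk=5 s=1: MISS | VC [15, 13, 3]
  [11] addr=0x39 blk=3 s=1: VC-HIT | VC [15, 13, 5]
  [12] addr=0x31 blk=3 s=1: L1-HIT | VC [15, 13, 5]
  [13] addr=0x52 blk=5 s=1: VC-HIT | VC [15, 13, 3]
  [14] addr=0x39 blk=3 s=1: VC-HIT | VC [15, 13, 5]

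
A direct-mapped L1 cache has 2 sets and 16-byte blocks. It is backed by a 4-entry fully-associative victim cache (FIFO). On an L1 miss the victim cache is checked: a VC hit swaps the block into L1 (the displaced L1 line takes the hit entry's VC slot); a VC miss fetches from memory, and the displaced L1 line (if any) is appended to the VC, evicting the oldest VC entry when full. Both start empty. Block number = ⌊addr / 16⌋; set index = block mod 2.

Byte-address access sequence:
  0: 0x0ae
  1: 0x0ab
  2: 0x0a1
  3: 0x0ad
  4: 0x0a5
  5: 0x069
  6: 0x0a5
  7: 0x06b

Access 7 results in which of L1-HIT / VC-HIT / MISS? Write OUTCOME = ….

#0 0xae→b10/s0 MISS; vc=[]
#1 0xab→b10/s0 L1-HIT; vc=[]
#2 0xa1→b10/s0 L1-HIT; vc=[]
#3 0xad→b10/s0 L1-HIT; vc=[]
#4 0xa5→b10/s0 L1-HIT; vc=[]
#5 0x69→b6/s0 MISS; vc=[10]
#6 0xa5→b10/s0 VC-HIT; vc=[6]
#7 0x6b→b6/s0 VC-HIT; vc=[10]

OUTCOME = VC-HIT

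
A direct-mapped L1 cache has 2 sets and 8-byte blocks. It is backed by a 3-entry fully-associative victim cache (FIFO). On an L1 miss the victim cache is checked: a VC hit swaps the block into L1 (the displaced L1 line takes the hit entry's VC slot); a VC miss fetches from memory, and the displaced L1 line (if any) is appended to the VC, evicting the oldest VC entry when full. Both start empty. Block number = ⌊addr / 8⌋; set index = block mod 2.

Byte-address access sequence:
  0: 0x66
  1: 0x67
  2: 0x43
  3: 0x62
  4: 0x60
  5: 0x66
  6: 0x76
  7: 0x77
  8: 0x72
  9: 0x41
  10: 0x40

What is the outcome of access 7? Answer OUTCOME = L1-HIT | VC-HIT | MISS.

OUTCOME = L1-HIT

  [0] addr=0x66 blk=12 s=0: MISS | VC []
  [1] addr=0x67 blk=12 s=0: L1-HIT | VC []
  [2] addr=0x43 blk=8 s=0: MISS | VC [12]
  [3] addr=0x62 blk=12 s=0: VC-HIT | VC [8]
  [4] addr=0x60 blk=12 s=0: L1-HIT | VC [8]
  [5] addr=0x66 blk=12 s=0: L1-HIT | VC [8]
  [6] addr=0x76 blk=14 s=0: MISS | VC [8, 12]
  [7] addr=0x77 blk=14 s=0: L1-HIT | VC [8, 12]
  [8] addr=0x72 blk=14 s=0: L1-HIT | VC [8, 12]
  [9] addr=0x41 blk=8 s=0: VC-HIT | VC [14, 12]
  [10] addr=0x40 blk=8 s=0: L1-HIT | VC [14, 12]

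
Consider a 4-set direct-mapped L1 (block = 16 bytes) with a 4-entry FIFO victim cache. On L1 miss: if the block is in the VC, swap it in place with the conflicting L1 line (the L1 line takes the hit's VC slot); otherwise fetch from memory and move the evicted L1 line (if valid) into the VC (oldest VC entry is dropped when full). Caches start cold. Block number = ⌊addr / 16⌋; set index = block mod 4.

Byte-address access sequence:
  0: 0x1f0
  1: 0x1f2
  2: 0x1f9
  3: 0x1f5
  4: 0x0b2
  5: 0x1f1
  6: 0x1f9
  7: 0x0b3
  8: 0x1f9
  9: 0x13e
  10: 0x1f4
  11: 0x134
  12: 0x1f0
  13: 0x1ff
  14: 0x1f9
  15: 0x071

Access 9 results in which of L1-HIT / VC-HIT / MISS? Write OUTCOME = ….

OUTCOME = MISS

0: 0x1f0 (blk 31, set 3) → MISS  vc=[]
1: 0x1f2 (blk 31, set 3) → L1-HIT  vc=[]
2: 0x1f9 (blk 31, set 3) → L1-HIT  vc=[]
3: 0x1f5 (blk 31, set 3) → L1-HIT  vc=[]
4: 0xb2 (blk 11, set 3) → MISS  vc=[31]
5: 0x1f1 (blk 31, set 3) → VC-HIT  vc=[11]
6: 0x1f9 (blk 31, set 3) → L1-HIT  vc=[11]
7: 0xb3 (blk 11, set 3) → VC-HIT  vc=[31]
8: 0x1f9 (blk 31, set 3) → VC-HIT  vc=[11]
9: 0x13e (blk 19, set 3) → MISS  vc=[11, 31]
10: 0x1f4 (blk 31, set 3) → VC-HIT  vc=[11, 19]
11: 0x134 (blk 19, set 3) → VC-HIT  vc=[11, 31]
12: 0x1f0 (blk 31, set 3) → VC-HIT  vc=[11, 19]
13: 0x1ff (blk 31, set 3) → L1-HIT  vc=[11, 19]
14: 0x1f9 (blk 31, set 3) → L1-HIT  vc=[11, 19]
15: 0x71 (blk 7, set 3) → MISS  vc=[11, 19, 31]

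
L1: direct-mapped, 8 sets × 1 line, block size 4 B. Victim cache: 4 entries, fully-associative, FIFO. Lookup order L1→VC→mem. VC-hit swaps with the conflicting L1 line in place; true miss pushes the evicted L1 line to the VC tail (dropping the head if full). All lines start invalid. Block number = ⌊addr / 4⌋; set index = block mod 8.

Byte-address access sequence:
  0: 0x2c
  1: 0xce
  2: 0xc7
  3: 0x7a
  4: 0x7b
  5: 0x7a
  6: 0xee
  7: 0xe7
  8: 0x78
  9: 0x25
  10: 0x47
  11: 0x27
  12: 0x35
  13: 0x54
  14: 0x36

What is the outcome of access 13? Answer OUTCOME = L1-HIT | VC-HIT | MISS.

#0 0x2c→b11/s3 MISS; vc=[]
#1 0xce→b51/s3 MISS; vc=[11]
#2 0xc7→b49/s1 MISS; vc=[11]
#3 0x7a→b30/s6 MISS; vc=[11]
#4 0x7b→b30/s6 L1-HIT; vc=[11]
#5 0x7a→b30/s6 L1-HIT; vc=[11]
#6 0xee→b59/s3 MISS; vc=[11,51]
#7 0xe7→b57/s1 MISS; vc=[11,51,49]
#8 0x78→b30/s6 L1-HIT; vc=[11,51,49]
#9 0x25→b9/s1 MISS; vc=[11,51,49,57]
#10 0x47→b17/s1 MISS; vc=[51,49,57,9]
#11 0x27→b9/s1 VC-HIT; vc=[51,49,57,17]
#12 0x35→b13/s5 MISS; vc=[51,49,57,17]
#13 0x54→b21/s5 MISS; vc=[49,57,17,13]
#14 0x36→b13/s5 VC-HIT; vc=[49,57,17,21]

OUTCOME = MISS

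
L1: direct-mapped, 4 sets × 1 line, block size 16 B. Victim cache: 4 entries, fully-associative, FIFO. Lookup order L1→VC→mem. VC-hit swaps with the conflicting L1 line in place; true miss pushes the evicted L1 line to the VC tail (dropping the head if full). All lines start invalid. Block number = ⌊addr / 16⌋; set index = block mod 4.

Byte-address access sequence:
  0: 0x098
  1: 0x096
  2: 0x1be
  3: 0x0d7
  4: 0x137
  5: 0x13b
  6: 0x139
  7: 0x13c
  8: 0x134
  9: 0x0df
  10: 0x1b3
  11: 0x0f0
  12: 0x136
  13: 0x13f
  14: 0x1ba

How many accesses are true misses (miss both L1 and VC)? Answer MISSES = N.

#0 0x98→b9/s1 MISS; vc=[]
#1 0x96→b9/s1 L1-HIT; vc=[]
#2 0x1be→b27/s3 MISS; vc=[]
#3 0xd7→b13/s1 MISS; vc=[9]
#4 0x137→b19/s3 MISS; vc=[9,27]
#5 0x13b→b19/s3 L1-HIT; vc=[9,27]
#6 0x139→b19/s3 L1-HIT; vc=[9,27]
#7 0x13c→b19/s3 L1-HIT; vc=[9,27]
#8 0x134→b19/s3 L1-HIT; vc=[9,27]
#9 0xdf→b13/s1 L1-HIT; vc=[9,27]
#10 0x1b3→b27/s3 VC-HIT; vc=[9,19]
#11 0xf0→b15/s3 MISS; vc=[9,19,27]
#12 0x136→b19/s3 VC-HIT; vc=[9,15,27]
#13 0x13f→b19/s3 L1-HIT; vc=[9,15,27]
#14 0x1ba→b27/s3 VC-HIT; vc=[9,15,19]

MISSES = 5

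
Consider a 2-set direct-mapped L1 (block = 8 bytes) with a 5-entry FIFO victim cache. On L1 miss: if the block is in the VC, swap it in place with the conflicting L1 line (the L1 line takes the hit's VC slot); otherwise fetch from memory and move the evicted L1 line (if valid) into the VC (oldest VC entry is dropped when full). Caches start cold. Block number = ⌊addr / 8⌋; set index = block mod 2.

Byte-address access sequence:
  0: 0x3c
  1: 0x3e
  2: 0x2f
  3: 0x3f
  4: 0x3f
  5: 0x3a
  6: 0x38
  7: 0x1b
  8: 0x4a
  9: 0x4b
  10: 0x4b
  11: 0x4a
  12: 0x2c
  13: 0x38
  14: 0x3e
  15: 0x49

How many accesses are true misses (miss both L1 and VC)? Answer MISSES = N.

MISSES = 4

0: 0x3c (blk 7, set 1) → MISS  vc=[]
1: 0x3e (blk 7, set 1) → L1-HIT  vc=[]
2: 0x2f (blk 5, set 1) → MISS  vc=[7]
3: 0x3f (blk 7, set 1) → VC-HIT  vc=[5]
4: 0x3f (blk 7, set 1) → L1-HIT  vc=[5]
5: 0x3a (blk 7, set 1) → L1-HIT  vc=[5]
6: 0x38 (blk 7, set 1) → L1-HIT  vc=[5]
7: 0x1b (blk 3, set 1) → MISS  vc=[5, 7]
8: 0x4a (blk 9, set 1) → MISS  vc=[5, 7, 3]
9: 0x4b (blk 9, set 1) → L1-HIT  vc=[5, 7, 3]
10: 0x4b (blk 9, set 1) → L1-HIT  vc=[5, 7, 3]
11: 0x4a (blk 9, set 1) → L1-HIT  vc=[5, 7, 3]
12: 0x2c (blk 5, set 1) → VC-HIT  vc=[9, 7, 3]
13: 0x38 (blk 7, set 1) → VC-HIT  vc=[9, 5, 3]
14: 0x3e (blk 7, set 1) → L1-HIT  vc=[9, 5, 3]
15: 0x49 (blk 9, set 1) → VC-HIT  vc=[7, 5, 3]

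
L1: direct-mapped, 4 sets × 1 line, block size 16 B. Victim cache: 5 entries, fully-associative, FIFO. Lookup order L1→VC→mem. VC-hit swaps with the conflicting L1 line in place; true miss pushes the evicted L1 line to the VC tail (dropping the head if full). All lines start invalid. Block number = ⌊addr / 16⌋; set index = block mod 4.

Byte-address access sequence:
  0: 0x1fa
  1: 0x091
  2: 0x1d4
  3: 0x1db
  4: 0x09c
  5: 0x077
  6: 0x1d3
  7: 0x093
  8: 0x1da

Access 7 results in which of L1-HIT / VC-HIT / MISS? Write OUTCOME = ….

  [0] addr=0x1fa blk=31 s=3: MISS | VC []
  [1] addr=0x91 blk=9 s=1: MISS | VC []
  [2] addr=0x1d4 blk=29 s=1: MISS | VC [9]
  [3] addr=0x1db blk=29 s=1: L1-HIT | VC [9]
  [4] addr=0x9c blk=9 s=1: VC-HIT | VC [29]
  [5] addr=0x77 blk=7 s=3: MISS | VC [29, 31]
  [6] addr=0x1d3 blk=29 s=1: VC-HIT | VC [9, 31]
  [7] addr=0x93 blk=9 s=1: VC-HIT | VC [29, 31]
  [8] addr=0x1da blk=29 s=1: VC-HIT | VC [9, 31]

OUTCOME = VC-HIT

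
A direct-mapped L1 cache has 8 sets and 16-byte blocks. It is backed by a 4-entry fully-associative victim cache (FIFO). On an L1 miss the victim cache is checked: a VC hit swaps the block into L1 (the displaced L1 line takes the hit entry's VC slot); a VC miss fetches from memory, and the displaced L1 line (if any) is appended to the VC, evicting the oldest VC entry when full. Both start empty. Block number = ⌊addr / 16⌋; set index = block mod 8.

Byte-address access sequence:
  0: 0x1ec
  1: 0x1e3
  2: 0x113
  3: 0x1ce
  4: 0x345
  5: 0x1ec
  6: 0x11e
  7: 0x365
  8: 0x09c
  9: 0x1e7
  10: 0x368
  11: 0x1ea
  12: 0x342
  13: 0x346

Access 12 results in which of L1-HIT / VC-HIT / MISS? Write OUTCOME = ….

0: 0x1ec (blk 30, set 6) → MISS  vc=[]
1: 0x1e3 (blk 30, set 6) → L1-HIT  vc=[]
2: 0x113 (blk 17, set 1) → MISS  vc=[]
3: 0x1ce (blk 28, set 4) → MISS  vc=[]
4: 0x345 (blk 52, set 4) → MISS  vc=[28]
5: 0x1ec (blk 30, set 6) → L1-HIT  vc=[28]
6: 0x11e (blk 17, set 1) → L1-HIT  vc=[28]
7: 0x365 (blk 54, set 6) → MISS  vc=[28, 30]
8: 0x9c (blk 9, set 1) → MISS  vc=[28, 30, 17]
9: 0x1e7 (blk 30, set 6) → VC-HIT  vc=[28, 54, 17]
10: 0x368 (blk 54, set 6) → VC-HIT  vc=[28, 30, 17]
11: 0x1ea (blk 30, set 6) → VC-HIT  vc=[28, 54, 17]
12: 0x342 (blk 52, set 4) → L1-HIT  vc=[28, 54, 17]
13: 0x346 (blk 52, set 4) → L1-HIT  vc=[28, 54, 17]

OUTCOME = L1-HIT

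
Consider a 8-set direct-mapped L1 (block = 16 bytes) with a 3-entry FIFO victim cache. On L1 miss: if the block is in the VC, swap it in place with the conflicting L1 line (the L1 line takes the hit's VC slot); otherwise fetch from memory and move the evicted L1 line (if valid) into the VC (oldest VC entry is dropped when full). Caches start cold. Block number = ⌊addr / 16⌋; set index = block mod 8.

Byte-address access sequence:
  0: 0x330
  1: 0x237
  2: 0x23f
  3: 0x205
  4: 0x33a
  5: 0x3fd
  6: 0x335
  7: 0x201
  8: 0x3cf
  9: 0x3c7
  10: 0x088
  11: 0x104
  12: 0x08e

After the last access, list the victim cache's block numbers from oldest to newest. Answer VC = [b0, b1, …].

VC = [35, 32, 16]

#0 0x330→b51/s3 MISS; vc=[]
#1 0x237→b35/s3 MISS; vc=[51]
#2 0x23f→b35/s3 L1-HIT; vc=[51]
#3 0x205→b32/s0 MISS; vc=[51]
#4 0x33a→b51/s3 VC-HIT; vc=[35]
#5 0x3fd→b63/s7 MISS; vc=[35]
#6 0x335→b51/s3 L1-HIT; vc=[35]
#7 0x201→b32/s0 L1-HIT; vc=[35]
#8 0x3cf→b60/s4 MISS; vc=[35]
#9 0x3c7→b60/s4 L1-HIT; vc=[35]
#10 0x88→b8/s0 MISS; vc=[35,32]
#11 0x104→b16/s0 MISS; vc=[35,32,8]
#12 0x8e→b8/s0 VC-HIT; vc=[35,32,16]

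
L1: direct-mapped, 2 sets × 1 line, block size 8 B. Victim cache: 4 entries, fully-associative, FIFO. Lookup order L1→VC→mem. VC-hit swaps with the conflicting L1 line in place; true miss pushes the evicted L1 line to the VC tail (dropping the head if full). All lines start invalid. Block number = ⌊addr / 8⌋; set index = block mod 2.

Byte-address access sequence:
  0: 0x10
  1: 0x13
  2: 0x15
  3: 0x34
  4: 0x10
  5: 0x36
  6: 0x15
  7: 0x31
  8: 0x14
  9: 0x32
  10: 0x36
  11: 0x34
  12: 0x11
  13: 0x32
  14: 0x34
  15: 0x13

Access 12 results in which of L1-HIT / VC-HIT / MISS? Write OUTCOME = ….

0: 0x10 (blk 2, set 0) → MISS  vc=[]
1: 0x13 (blk 2, set 0) → L1-HIT  vc=[]
2: 0x15 (blk 2, set 0) → L1-HIT  vc=[]
3: 0x34 (blk 6, set 0) → MISS  vc=[2]
4: 0x10 (blk 2, set 0) → VC-HIT  vc=[6]
5: 0x36 (blk 6, set 0) → VC-HIT  vc=[2]
6: 0x15 (blk 2, set 0) → VC-HIT  vc=[6]
7: 0x31 (blk 6, set 0) → VC-HIT  vc=[2]
8: 0x14 (blk 2, set 0) → VC-HIT  vc=[6]
9: 0x32 (blk 6, set 0) → VC-HIT  vc=[2]
10: 0x36 (blk 6, set 0) → L1-HIT  vc=[2]
11: 0x34 (blk 6, set 0) → L1-HIT  vc=[2]
12: 0x11 (blk 2, set 0) → VC-HIT  vc=[6]
13: 0x32 (blk 6, set 0) → VC-HIT  vc=[2]
14: 0x34 (blk 6, set 0) → L1-HIT  vc=[2]
15: 0x13 (blk 2, set 0) → VC-HIT  vc=[6]

OUTCOME = VC-HIT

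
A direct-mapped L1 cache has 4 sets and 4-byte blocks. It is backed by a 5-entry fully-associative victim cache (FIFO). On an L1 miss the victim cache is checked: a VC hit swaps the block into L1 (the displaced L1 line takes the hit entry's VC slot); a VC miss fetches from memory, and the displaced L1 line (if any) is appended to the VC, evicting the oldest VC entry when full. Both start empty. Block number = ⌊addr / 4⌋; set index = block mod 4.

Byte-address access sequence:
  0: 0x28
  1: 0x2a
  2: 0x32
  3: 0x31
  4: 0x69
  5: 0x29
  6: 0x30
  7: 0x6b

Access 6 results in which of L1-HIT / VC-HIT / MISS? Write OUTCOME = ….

#0 0x28→b10/s2 MISS; vc=[]
#1 0x2a→b10/s2 L1-HIT; vc=[]
#2 0x32→b12/s0 MISS; vc=[]
#3 0x31→b12/s0 L1-HIT; vc=[]
#4 0x69→b26/s2 MISS; vc=[10]
#5 0x29→b10/s2 VC-HIT; vc=[26]
#6 0x30→b12/s0 L1-HIT; vc=[26]
#7 0x6b→b26/s2 VC-HIT; vc=[10]

OUTCOME = L1-HIT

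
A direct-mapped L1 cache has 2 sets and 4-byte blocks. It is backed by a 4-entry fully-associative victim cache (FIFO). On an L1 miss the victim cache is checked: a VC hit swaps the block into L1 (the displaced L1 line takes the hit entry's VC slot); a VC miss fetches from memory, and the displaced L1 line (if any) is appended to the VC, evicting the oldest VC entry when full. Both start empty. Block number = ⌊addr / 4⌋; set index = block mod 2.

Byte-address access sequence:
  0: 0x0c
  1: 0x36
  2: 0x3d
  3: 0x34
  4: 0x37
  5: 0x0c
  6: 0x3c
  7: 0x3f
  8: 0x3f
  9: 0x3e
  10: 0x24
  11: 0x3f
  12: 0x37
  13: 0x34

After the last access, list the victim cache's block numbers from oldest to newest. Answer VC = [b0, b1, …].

#0 0xc→b3/s1 MISS; vc=[]
#1 0x36→b13/s1 MISS; vc=[3]
#2 0x3d→b15/s1 MISS; vc=[3,13]
#3 0x34→b13/s1 VC-HIT; vc=[3,15]
#4 0x37→b13/s1 L1-HIT; vc=[3,15]
#5 0xc→b3/s1 VC-HIT; vc=[13,15]
#6 0x3c→b15/s1 VC-HIT; vc=[13,3]
#7 0x3f→b15/s1 L1-HIT; vc=[13,3]
#8 0x3f→b15/s1 L1-HIT; vc=[13,3]
#9 0x3e→b15/s1 L1-HIT; vc=[13,3]
#10 0x24→b9/s1 MISS; vc=[13,3,15]
#11 0x3f→b15/s1 VC-HIT; vc=[13,3,9]
#12 0x37→b13/s1 VC-HIT; vc=[15,3,9]
#13 0x34→b13/s1 L1-HIT; vc=[15,3,9]

VC = [15, 3, 9]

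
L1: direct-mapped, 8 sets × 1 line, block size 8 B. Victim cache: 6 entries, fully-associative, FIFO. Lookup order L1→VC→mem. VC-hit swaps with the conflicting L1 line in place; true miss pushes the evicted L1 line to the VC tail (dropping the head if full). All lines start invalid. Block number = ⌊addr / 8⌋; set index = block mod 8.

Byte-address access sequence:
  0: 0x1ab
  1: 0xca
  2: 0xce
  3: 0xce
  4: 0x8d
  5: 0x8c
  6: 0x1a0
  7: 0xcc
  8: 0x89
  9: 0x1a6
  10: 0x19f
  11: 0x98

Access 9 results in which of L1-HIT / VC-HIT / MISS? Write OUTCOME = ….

OUTCOME = L1-HIT

#0 0x1ab→b53/s5 MISS; vc=[]
#1 0xca→b25/s1 MISS; vc=[]
#2 0xce→b25/s1 L1-HIT; vc=[]
#3 0xce→b25/s1 L1-HIT; vc=[]
#4 0x8d→b17/s1 MISS; vc=[25]
#5 0x8c→b17/s1 L1-HIT; vc=[25]
#6 0x1a0→b52/s4 MISS; vc=[25]
#7 0xcc→b25/s1 VC-HIT; vc=[17]
#8 0x89→b17/s1 VC-HIT; vc=[25]
#9 0x1a6→b52/s4 L1-HIT; vc=[25]
#10 0x19f→b51/s3 MISS; vc=[25]
#11 0x98→b19/s3 MISS; vc=[25,51]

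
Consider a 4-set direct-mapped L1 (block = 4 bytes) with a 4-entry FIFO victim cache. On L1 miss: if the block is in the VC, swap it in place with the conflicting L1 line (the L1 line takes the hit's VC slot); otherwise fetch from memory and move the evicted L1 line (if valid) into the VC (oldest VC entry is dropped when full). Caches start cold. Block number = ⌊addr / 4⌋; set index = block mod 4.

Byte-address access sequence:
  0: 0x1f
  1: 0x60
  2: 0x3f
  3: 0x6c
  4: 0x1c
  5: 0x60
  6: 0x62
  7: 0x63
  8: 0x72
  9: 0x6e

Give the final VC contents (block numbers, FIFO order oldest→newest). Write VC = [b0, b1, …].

#0 0x1f→b7/s3 MISS; vc=[]
#1 0x60→b24/s0 MISS; vc=[]
#2 0x3f→b15/s3 MISS; vc=[7]
#3 0x6c→b27/s3 MISS; vc=[7,15]
#4 0x1c→b7/s3 VC-HIT; vc=[27,15]
#5 0x60→b24/s0 L1-HIT; vc=[27,15]
#6 0x62→b24/s0 L1-HIT; vc=[27,15]
#7 0x63→b24/s0 L1-HIT; vc=[27,15]
#8 0x72→b28/s0 MISS; vc=[27,15,24]
#9 0x6e→b27/s3 VC-HIT; vc=[7,15,24]

VC = [7, 15, 24]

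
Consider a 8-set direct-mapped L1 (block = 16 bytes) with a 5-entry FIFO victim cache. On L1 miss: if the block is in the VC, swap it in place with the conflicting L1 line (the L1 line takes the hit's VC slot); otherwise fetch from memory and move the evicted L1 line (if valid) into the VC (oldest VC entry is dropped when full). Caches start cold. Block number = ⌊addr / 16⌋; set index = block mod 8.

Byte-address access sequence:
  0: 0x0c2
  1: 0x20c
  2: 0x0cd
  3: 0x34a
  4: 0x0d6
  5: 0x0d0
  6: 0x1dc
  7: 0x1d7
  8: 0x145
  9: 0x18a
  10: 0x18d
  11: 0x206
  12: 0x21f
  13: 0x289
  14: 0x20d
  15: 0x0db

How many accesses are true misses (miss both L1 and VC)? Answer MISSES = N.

MISSES = 9

#0 0xc2→b12/s4 MISS; vc=[]
#1 0x20c→b32/s0 MISS; vc=[]
#2 0xcd→b12/s4 L1-HIT; vc=[]
#3 0x34a→b52/s4 MISS; vc=[12]
#4 0xd6→b13/s5 MISS; vc=[12]
#5 0xd0→b13/s5 L1-HIT; vc=[12]
#6 0x1dc→b29/s5 MISS; vc=[12,13]
#7 0x1d7→b29/s5 L1-HIT; vc=[12,13]
#8 0x145→b20/s4 MISS; vc=[12,13,52]
#9 0x18a→b24/s0 MISS; vc=[12,13,52,32]
#10 0x18d→b24/s0 L1-HIT; vc=[12,13,52,32]
#11 0x206→b32/s0 VC-HIT; vc=[12,13,52,24]
#12 0x21f→b33/s1 MISS; vc=[12,13,52,24]
#13 0x289→b40/s0 MISS; vc=[12,13,52,24,32]
#14 0x20d→b32/s0 VC-HIT; vc=[12,13,52,24,40]
#15 0xdb→b13/s5 VC-HIT; vc=[12,29,52,24,40]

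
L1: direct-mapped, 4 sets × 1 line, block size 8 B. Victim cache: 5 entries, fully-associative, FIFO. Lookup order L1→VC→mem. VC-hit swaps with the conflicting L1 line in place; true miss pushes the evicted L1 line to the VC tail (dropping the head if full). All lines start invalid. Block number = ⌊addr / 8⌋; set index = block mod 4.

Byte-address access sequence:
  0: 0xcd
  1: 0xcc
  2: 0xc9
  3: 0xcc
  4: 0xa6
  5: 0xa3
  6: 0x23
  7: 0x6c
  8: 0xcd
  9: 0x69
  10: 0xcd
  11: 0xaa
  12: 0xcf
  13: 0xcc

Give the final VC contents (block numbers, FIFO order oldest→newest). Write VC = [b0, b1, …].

0: 0xcd (blk 25, set 1) → MISS  vc=[]
1: 0xcc (blk 25, set 1) → L1-HIT  vc=[]
2: 0xc9 (blk 25, set 1) → L1-HIT  vc=[]
3: 0xcc (blk 25, set 1) → L1-HIT  vc=[]
4: 0xa6 (blk 20, set 0) → MISS  vc=[]
5: 0xa3 (blk 20, set 0) → L1-HIT  vc=[]
6: 0x23 (blk 4, set 0) → MISS  vc=[20]
7: 0x6c (blk 13, set 1) → MISS  vc=[20, 25]
8: 0xcd (blk 25, set 1) → VC-HIT  vc=[20, 13]
9: 0x69 (blk 13, set 1) → VC-HIT  vc=[20, 25]
10: 0xcd (blk 25, set 1) → VC-HIT  vc=[20, 13]
11: 0xaa (blk 21, set 1) → MISS  vc=[20, 13, 25]
12: 0xcf (blk 25, set 1) → VC-HIT  vc=[20, 13, 21]
13: 0xcc (blk 25, set 1) → L1-HIT  vc=[20, 13, 21]

VC = [20, 13, 21]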